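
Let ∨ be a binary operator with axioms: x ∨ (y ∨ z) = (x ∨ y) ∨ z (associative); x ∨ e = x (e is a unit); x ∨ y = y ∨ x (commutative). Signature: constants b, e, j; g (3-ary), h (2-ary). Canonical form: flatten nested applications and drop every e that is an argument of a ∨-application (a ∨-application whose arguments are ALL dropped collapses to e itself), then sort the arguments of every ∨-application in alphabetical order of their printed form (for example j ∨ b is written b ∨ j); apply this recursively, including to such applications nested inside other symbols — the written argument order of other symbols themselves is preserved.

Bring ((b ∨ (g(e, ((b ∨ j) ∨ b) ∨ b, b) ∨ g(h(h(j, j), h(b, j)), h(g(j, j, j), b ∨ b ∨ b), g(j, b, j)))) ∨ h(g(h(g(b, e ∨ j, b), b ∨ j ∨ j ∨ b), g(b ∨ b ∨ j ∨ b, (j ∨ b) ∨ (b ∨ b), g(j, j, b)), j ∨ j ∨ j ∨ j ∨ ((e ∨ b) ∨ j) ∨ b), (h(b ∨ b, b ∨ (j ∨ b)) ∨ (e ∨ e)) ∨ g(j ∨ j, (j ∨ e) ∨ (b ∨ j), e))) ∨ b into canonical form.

Flatten:  b ∨ g(e, ((b ∨ j) ∨ b) ∨ b, b) ∨ g(h(h(j, j), h(b, j)), h(g(j, j, j), b ∨ b ∨ b), g(j, b, j)) ∨ h(g(h(g(b, e ∨ j, b), b ∨ j ∨ j ∨ b), g(b ∨ b ∨ j ∨ b, (j ∨ b) ∨ (b ∨ b), g(j, j, b)), j ∨ j ∨ j ∨ j ∨ ((e ∨ b) ∨ j) ∨ b), (h(b ∨ b, b ∨ (j ∨ b)) ∨ (e ∨ e)) ∨ g(j ∨ j, (j ∨ e) ∨ (b ∨ j), e)) ∨ b
Inside:  g(e, ((b ∨ j) ∨ b) ∨ b, b)  →  g(e, b ∨ b ∨ b ∨ j, b)
Inside:  h(g(h(g(b, e ∨ j, b), b ∨ j ∨ j ∨ b), g(b ∨ b ∨ j ∨ b, (j ∨ b) ∨ (b ∨ b), g(j, j, b)), j ∨ j ∨ j ∨ j ∨ ((e ∨ b) ∨ j) ∨ b), (h(b ∨ b, b ∨ (j ∨ b)) ∨ (e ∨ e)) ∨ g(j ∨ j, (j ∨ e) ∨ (b ∨ j), e))  →  h(g(h(g(b, j, b), b ∨ b ∨ j ∨ j), g(b ∨ b ∨ b ∨ j, b ∨ b ∨ b ∨ j, g(j, j, b)), b ∨ b ∨ j ∨ j ∨ j ∨ j ∨ j), g(j ∨ j, b ∨ j ∨ j, e) ∨ h(b ∨ b, b ∨ b ∨ j))
Sort:  b ∨ b ∨ g(e, b ∨ b ∨ b ∨ j, b) ∨ g(h(h(j, j), h(b, j)), h(g(j, j, j), b ∨ b ∨ b), g(j, b, j)) ∨ h(g(h(g(b, j, b), b ∨ b ∨ j ∨ j), g(b ∨ b ∨ b ∨ j, b ∨ b ∨ b ∨ j, g(j, j, b)), b ∨ b ∨ j ∨ j ∨ j ∨ j ∨ j), g(j ∨ j, b ∨ j ∨ j, e) ∨ h(b ∨ b, b ∨ b ∨ j))

Answer: b ∨ b ∨ g(e, b ∨ b ∨ b ∨ j, b) ∨ g(h(h(j, j), h(b, j)), h(g(j, j, j), b ∨ b ∨ b), g(j, b, j)) ∨ h(g(h(g(b, j, b), b ∨ b ∨ j ∨ j), g(b ∨ b ∨ b ∨ j, b ∨ b ∨ b ∨ j, g(j, j, b)), b ∨ b ∨ j ∨ j ∨ j ∨ j ∨ j), g(j ∨ j, b ∨ j ∨ j, e) ∨ h(b ∨ b, b ∨ b ∨ j))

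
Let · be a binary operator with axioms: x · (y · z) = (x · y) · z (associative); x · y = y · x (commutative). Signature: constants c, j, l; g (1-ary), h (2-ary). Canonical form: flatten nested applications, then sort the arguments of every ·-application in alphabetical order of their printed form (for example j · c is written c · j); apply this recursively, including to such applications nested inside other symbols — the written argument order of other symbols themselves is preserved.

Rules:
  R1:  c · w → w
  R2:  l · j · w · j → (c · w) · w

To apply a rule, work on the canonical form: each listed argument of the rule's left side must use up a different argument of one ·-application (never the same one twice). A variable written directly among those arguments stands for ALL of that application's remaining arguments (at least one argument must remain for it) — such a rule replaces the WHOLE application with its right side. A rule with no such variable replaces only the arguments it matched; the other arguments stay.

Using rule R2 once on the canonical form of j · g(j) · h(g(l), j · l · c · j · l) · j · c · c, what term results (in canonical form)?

Answer: c · c · g(j) · h(g(l), c · c · c · l · l) · j · j

Derivation:
Canonical form:  c · c · g(j) · h(g(l), c · j · j · l · l) · j · j
Match R2:  consume j, j, l;  w := c · l
The extension variable absorbs all remaining arguments, so the whole application is rewritten.
Result:  c · c · g(j) · h(g(l), c · c · c · l · l) · j · j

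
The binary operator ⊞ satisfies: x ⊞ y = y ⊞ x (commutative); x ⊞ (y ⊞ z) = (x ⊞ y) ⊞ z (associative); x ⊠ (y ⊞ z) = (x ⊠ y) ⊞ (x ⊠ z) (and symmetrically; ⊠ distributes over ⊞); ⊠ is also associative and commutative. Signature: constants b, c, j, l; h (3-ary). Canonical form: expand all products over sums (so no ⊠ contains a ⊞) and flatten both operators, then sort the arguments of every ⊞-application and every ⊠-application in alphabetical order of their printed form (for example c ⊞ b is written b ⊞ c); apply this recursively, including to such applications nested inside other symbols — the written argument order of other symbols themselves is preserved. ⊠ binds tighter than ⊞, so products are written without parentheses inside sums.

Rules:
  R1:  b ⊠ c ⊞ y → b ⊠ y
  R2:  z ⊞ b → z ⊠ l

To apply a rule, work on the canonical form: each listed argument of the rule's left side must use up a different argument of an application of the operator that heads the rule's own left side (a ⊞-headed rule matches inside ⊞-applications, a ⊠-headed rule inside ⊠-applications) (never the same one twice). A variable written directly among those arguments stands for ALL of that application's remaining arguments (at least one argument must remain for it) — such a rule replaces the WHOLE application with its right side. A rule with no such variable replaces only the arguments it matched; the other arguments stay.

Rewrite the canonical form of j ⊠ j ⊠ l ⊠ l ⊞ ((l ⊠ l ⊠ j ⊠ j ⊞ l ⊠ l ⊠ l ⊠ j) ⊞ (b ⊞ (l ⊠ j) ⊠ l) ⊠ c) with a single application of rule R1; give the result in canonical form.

Answer: b ⊠ c ⊠ j ⊠ l ⊠ l ⊞ b ⊠ j ⊠ j ⊠ l ⊠ l ⊞ b ⊠ j ⊠ j ⊠ l ⊠ l ⊞ b ⊠ j ⊠ l ⊠ l ⊠ l

Derivation:
Canonical form:  b ⊠ c ⊞ c ⊠ j ⊠ l ⊠ l ⊞ j ⊠ j ⊠ l ⊠ l ⊞ j ⊠ j ⊠ l ⊠ l ⊞ j ⊠ l ⊠ l ⊠ l
Match R1:  consume b ⊠ c;  y := c ⊠ j ⊠ l ⊠ l ⊞ j ⊠ j ⊠ l ⊠ l ⊞ j ⊠ j ⊠ l ⊠ l ⊞ j ⊠ l ⊠ l ⊠ l
The extension variable absorbs all remaining arguments, so the whole application is rewritten.
New term:  b ⊠ c ⊠ j ⊠ l ⊠ l ⊞ b ⊠ j ⊠ j ⊠ l ⊠ l ⊞ b ⊠ j ⊠ j ⊠ l ⊠ l ⊞ b ⊠ j ⊠ l ⊠ l ⊠ l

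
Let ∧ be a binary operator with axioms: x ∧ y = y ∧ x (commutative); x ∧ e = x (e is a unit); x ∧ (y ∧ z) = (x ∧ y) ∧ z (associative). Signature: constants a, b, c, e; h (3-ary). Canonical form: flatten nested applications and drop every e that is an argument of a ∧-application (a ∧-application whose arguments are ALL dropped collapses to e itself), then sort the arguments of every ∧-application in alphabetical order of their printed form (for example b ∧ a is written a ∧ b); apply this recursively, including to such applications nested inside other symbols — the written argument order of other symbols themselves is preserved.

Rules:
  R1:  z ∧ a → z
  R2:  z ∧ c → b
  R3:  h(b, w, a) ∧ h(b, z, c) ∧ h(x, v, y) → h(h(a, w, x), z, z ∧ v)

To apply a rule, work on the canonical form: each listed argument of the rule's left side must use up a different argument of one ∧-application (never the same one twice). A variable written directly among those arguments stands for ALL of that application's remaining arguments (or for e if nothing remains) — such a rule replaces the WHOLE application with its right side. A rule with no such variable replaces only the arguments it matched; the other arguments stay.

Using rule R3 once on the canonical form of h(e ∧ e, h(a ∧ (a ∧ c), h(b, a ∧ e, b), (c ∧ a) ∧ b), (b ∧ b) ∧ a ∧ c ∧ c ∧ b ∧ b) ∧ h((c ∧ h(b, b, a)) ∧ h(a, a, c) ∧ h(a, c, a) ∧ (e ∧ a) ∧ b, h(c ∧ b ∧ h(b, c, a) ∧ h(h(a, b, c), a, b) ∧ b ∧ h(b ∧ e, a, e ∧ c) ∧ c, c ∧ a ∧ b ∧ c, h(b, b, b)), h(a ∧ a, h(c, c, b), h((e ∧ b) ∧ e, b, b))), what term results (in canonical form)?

Canonical form:  h(a ∧ b ∧ c ∧ h(a, a, c) ∧ h(a, c, a) ∧ h(b, b, a), h(b ∧ b ∧ c ∧ c ∧ h(b, a, c) ∧ h(b, c, a) ∧ h(h(a, b, c), a, b), a ∧ b ∧ c ∧ c, h(b, b, b)), h(a ∧ a, h(c, c, b), h(b, b, b))) ∧ h(e, h(a ∧ a ∧ c, h(b, a, b), a ∧ b ∧ c), a ∧ b ∧ b ∧ b ∧ b ∧ c ∧ c)
Match R3:  consume h(b, a, c), h(b, c, a), h(h(a, b, c), a, b);  v := a, w := c, x := h(a, b, c), y := b, z := a
New term:  h(a ∧ b ∧ c ∧ h(a, a, c) ∧ h(a, c, a) ∧ h(b, b, a), h(b ∧ b ∧ c ∧ c ∧ h(h(a, c, h(a, b, c)), a, a ∧ a), a ∧ b ∧ c ∧ c, h(b, b, b)), h(a ∧ a, h(c, c, b), h(b, b, b))) ∧ h(e, h(a ∧ a ∧ c, h(b, a, b), a ∧ b ∧ c), a ∧ b ∧ b ∧ b ∧ b ∧ c ∧ c)

Answer: h(a ∧ b ∧ c ∧ h(a, a, c) ∧ h(a, c, a) ∧ h(b, b, a), h(b ∧ b ∧ c ∧ c ∧ h(h(a, c, h(a, b, c)), a, a ∧ a), a ∧ b ∧ c ∧ c, h(b, b, b)), h(a ∧ a, h(c, c, b), h(b, b, b))) ∧ h(e, h(a ∧ a ∧ c, h(b, a, b), a ∧ b ∧ c), a ∧ b ∧ b ∧ b ∧ b ∧ c ∧ c)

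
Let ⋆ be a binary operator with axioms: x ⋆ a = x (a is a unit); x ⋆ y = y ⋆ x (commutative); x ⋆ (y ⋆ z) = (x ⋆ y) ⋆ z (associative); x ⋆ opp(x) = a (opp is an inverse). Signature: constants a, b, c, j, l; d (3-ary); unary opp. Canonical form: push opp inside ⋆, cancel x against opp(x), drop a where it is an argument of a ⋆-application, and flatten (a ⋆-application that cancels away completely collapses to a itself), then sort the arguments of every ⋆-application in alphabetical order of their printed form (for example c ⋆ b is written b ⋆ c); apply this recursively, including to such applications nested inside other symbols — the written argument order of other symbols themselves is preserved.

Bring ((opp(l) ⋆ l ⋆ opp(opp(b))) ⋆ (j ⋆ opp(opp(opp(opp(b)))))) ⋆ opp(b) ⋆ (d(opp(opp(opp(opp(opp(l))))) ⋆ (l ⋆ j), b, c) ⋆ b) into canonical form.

Push opp inside:  distribute opp over ⋆ and collapse double opp
Cancel:  l cancels
Collect terms:  b ⋆ b ⋆ j ⋆ d(j, b, c)
Order the arguments:  b ⋆ b ⋆ d(j, b, c) ⋆ j

Answer: b ⋆ b ⋆ d(j, b, c) ⋆ j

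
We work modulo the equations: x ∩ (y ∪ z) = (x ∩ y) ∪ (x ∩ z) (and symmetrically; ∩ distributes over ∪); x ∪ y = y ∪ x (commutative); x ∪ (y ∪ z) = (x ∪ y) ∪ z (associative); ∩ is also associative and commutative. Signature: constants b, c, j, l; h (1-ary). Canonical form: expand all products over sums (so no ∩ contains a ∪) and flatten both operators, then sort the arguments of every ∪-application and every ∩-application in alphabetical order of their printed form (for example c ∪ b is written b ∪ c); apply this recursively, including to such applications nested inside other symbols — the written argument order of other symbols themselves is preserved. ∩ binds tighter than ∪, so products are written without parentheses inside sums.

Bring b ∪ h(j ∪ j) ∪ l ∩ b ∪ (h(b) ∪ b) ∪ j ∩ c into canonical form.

Answer: b ∪ b ∪ b ∩ l ∪ c ∩ j ∪ h(b) ∪ h(j ∪ j)

Derivation:
Flatten:  b ∪ h(j ∪ j) ∪ b ∩ l ∪ h(b) ∪ b ∪ c ∩ j
Sort arguments:  b ∪ b ∪ b ∩ l ∪ c ∩ j ∪ h(b) ∪ h(j ∪ j)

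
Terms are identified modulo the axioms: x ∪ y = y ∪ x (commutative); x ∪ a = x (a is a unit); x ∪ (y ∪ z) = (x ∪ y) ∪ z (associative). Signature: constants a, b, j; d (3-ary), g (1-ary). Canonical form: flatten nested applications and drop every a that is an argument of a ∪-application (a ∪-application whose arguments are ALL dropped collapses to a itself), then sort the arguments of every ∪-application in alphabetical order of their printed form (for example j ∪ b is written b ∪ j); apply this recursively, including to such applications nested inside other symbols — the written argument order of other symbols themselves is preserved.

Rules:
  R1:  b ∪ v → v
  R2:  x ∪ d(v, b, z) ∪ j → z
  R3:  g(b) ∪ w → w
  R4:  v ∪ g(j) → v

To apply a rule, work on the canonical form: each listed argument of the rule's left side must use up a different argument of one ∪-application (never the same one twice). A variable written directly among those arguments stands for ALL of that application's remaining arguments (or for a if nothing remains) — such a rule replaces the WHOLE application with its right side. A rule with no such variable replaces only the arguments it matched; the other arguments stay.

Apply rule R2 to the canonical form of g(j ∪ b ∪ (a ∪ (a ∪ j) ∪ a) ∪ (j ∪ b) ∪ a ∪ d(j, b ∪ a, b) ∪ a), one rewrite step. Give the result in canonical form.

Canonical form:  g(b ∪ b ∪ d(j, b, b) ∪ j ∪ j ∪ j)
Apply R2:  consuming d(j, b, b), j;  v := j, x := b ∪ b ∪ j ∪ j, z := b
The variable takes the whole remainder — replace the entire application.
Result:  g(b)

Answer: g(b)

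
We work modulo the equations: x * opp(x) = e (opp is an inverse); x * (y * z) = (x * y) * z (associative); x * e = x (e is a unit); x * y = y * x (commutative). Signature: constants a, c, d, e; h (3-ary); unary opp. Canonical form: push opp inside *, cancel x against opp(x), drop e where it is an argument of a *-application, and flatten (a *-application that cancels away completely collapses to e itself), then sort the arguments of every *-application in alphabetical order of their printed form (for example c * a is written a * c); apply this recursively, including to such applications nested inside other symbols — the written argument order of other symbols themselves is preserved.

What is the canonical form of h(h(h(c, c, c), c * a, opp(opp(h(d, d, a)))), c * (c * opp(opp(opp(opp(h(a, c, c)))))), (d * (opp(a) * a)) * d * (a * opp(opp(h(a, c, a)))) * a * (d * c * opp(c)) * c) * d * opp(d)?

Push opp inside:  distribute opp over * and collapse double opp
Inverses cancel:  d cancels
Collect terms:  h(h(h(c, c, c), a * c, h(d, d, a)), c * c * h(a, c, c), a * a * c * d * d * d * h(a, c, a))

Answer: h(h(h(c, c, c), a * c, h(d, d, a)), c * c * h(a, c, c), a * a * c * d * d * d * h(a, c, a))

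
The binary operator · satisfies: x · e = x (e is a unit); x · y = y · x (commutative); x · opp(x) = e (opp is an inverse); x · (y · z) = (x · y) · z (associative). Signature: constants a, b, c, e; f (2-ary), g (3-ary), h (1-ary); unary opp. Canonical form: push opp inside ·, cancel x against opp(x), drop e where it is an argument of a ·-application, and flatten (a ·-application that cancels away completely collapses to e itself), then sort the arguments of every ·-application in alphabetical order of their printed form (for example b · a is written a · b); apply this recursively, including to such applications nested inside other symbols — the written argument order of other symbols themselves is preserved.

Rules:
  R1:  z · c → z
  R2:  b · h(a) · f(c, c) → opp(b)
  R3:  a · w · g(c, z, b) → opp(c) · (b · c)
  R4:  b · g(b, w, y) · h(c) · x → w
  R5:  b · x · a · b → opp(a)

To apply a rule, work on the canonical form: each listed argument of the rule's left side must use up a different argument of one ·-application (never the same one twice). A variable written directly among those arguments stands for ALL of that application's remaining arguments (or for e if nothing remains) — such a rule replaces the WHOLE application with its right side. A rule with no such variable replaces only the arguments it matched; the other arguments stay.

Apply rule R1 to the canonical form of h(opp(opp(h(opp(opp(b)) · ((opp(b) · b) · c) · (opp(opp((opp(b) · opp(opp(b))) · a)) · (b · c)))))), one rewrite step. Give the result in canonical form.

Canonical form:  h(h(a · b · b · c · c))
R1 matches:  uses c;  z := a · b · b · c
Every leftover argument binds to the variable; the entire application is replaced.
New term:  h(h(a · b · b · c))

Answer: h(h(a · b · b · c))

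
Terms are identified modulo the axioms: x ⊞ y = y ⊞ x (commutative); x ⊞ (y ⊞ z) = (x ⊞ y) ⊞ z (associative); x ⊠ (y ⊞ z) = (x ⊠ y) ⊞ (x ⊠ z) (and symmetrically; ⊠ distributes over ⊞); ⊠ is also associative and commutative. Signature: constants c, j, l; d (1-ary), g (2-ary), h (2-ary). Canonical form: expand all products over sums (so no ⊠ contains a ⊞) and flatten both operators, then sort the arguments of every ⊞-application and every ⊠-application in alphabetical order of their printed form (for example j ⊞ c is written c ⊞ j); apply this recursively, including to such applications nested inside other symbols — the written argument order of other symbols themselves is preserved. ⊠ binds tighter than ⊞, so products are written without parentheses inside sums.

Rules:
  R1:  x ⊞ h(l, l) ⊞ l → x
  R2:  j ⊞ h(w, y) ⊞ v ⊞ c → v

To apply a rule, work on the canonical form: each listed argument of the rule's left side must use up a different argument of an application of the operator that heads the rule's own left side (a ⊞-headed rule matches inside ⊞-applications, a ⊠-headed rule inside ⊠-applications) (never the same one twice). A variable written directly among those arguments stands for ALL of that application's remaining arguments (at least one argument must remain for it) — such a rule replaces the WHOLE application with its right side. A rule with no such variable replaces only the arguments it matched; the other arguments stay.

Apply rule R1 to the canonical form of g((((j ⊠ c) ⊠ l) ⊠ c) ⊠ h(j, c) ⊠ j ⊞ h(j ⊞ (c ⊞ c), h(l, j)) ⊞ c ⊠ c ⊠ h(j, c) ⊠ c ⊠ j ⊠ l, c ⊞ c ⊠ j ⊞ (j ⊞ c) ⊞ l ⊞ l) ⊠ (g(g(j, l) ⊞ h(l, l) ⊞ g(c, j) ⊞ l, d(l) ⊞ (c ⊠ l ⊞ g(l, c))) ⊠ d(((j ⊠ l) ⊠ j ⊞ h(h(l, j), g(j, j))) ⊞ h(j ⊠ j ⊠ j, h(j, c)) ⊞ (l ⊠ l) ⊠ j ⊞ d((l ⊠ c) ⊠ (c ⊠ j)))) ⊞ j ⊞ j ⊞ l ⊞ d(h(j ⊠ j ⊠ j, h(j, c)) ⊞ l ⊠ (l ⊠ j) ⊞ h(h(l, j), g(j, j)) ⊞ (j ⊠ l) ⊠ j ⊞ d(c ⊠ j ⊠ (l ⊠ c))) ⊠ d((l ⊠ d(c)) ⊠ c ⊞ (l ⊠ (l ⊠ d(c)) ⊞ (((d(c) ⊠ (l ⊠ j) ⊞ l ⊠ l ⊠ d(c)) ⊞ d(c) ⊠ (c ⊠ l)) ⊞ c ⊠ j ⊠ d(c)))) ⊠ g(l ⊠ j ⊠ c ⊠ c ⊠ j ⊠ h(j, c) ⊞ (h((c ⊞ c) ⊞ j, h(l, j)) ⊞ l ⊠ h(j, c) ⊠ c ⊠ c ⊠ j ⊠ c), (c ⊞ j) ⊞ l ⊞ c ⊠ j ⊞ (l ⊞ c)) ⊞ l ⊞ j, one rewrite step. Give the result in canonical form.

Answer: d(c ⊠ d(c) ⊠ j ⊞ c ⊠ d(c) ⊠ l ⊞ c ⊠ d(c) ⊠ l ⊞ d(c) ⊠ j ⊠ l ⊞ d(c) ⊠ l ⊠ l ⊞ d(c) ⊠ l ⊠ l) ⊠ d(d(c ⊠ c ⊠ j ⊠ l) ⊞ h(h(l, j), g(j, j)) ⊞ h(j ⊠ j ⊠ j, h(j, c)) ⊞ j ⊠ j ⊠ l ⊞ j ⊠ l ⊠ l) ⊠ g(c ⊠ c ⊠ c ⊠ h(j, c) ⊠ j ⊠ l ⊞ c ⊠ c ⊠ h(j, c) ⊠ j ⊠ j ⊠ l ⊞ h(c ⊞ c ⊞ j, h(l, j)), c ⊞ c ⊞ c ⊠ j ⊞ j ⊞ l ⊞ l) ⊞ d(d(c ⊠ c ⊠ j ⊠ l) ⊞ h(h(l, j), g(j, j)) ⊞ h(j ⊠ j ⊠ j, h(j, c)) ⊞ j ⊠ j ⊠ l ⊞ j ⊠ l ⊠ l) ⊠ g(c ⊠ c ⊠ c ⊠ h(j, c) ⊠ j ⊠ l ⊞ c ⊠ c ⊠ h(j, c) ⊠ j ⊠ j ⊠ l ⊞ h(c ⊞ c ⊞ j, h(l, j)), c ⊞ c ⊞ c ⊠ j ⊞ j ⊞ l ⊞ l) ⊠ g(g(c, j) ⊞ g(j, l), c ⊠ l ⊞ d(l) ⊞ g(l, c)) ⊞ j ⊞ j ⊞ j ⊞ l ⊞ l

Derivation:
Canonical form:  d(c ⊠ d(c) ⊠ j ⊞ c ⊠ d(c) ⊠ l ⊞ c ⊠ d(c) ⊠ l ⊞ d(c) ⊠ j ⊠ l ⊞ d(c) ⊠ l ⊠ l ⊞ d(c) ⊠ l ⊠ l) ⊠ d(d(c ⊠ c ⊠ j ⊠ l) ⊞ h(h(l, j), g(j, j)) ⊞ h(j ⊠ j ⊠ j, h(j, c)) ⊞ j ⊠ j ⊠ l ⊞ j ⊠ l ⊠ l) ⊠ g(c ⊠ c ⊠ c ⊠ h(j, c) ⊠ j ⊠ l ⊞ c ⊠ c ⊠ h(j, c) ⊠ j ⊠ j ⊠ l ⊞ h(c ⊞ c ⊞ j, h(l, j)), c ⊞ c ⊞ c ⊠ j ⊞ j ⊞ l ⊞ l) ⊞ d(d(c ⊠ c ⊠ j ⊠ l) ⊞ h(h(l, j), g(j, j)) ⊞ h(j ⊠ j ⊠ j, h(j, c)) ⊞ j ⊠ j ⊠ l ⊞ j ⊠ l ⊠ l) ⊠ g(c ⊠ c ⊠ c ⊠ h(j, c) ⊠ j ⊠ l ⊞ c ⊠ c ⊠ h(j, c) ⊠ j ⊠ j ⊠ l ⊞ h(c ⊞ c ⊞ j, h(l, j)), c ⊞ c ⊞ c ⊠ j ⊞ j ⊞ l ⊞ l) ⊠ g(g(c, j) ⊞ g(j, l) ⊞ h(l, l) ⊞ l, c ⊠ l ⊞ d(l) ⊞ g(l, c)) ⊞ j ⊞ j ⊞ j ⊞ l ⊞ l
Apply R1:  consuming h(l, l), l;  x := g(c, j) ⊞ g(j, l)
The variable takes the whole remainder — replace the entire application.
New term:  d(c ⊠ d(c) ⊠ j ⊞ c ⊠ d(c) ⊠ l ⊞ c ⊠ d(c) ⊠ l ⊞ d(c) ⊠ j ⊠ l ⊞ d(c) ⊠ l ⊠ l ⊞ d(c) ⊠ l ⊠ l) ⊠ d(d(c ⊠ c ⊠ j ⊠ l) ⊞ h(h(l, j), g(j, j)) ⊞ h(j ⊠ j ⊠ j, h(j, c)) ⊞ j ⊠ j ⊠ l ⊞ j ⊠ l ⊠ l) ⊠ g(c ⊠ c ⊠ c ⊠ h(j, c) ⊠ j ⊠ l ⊞ c ⊠ c ⊠ h(j, c) ⊠ j ⊠ j ⊠ l ⊞ h(c ⊞ c ⊞ j, h(l, j)), c ⊞ c ⊞ c ⊠ j ⊞ j ⊞ l ⊞ l) ⊞ d(d(c ⊠ c ⊠ j ⊠ l) ⊞ h(h(l, j), g(j, j)) ⊞ h(j ⊠ j ⊠ j, h(j, c)) ⊞ j ⊠ j ⊠ l ⊞ j ⊠ l ⊠ l) ⊠ g(c ⊠ c ⊠ c ⊠ h(j, c) ⊠ j ⊠ l ⊞ c ⊠ c ⊠ h(j, c) ⊠ j ⊠ j ⊠ l ⊞ h(c ⊞ c ⊞ j, h(l, j)), c ⊞ c ⊞ c ⊠ j ⊞ j ⊞ l ⊞ l) ⊠ g(g(c, j) ⊞ g(j, l), c ⊠ l ⊞ d(l) ⊞ g(l, c)) ⊞ j ⊞ j ⊞ j ⊞ l ⊞ l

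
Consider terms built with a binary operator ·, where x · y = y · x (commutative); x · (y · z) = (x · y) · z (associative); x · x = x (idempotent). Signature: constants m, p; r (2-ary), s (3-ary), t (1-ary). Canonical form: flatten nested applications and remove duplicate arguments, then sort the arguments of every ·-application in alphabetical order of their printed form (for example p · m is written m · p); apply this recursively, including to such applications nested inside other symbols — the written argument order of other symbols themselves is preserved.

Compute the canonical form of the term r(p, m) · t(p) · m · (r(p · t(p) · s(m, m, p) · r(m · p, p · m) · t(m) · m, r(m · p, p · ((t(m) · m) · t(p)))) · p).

Flatten:  r(p, m) · t(p) · m · r(p · t(p) · s(m, m, p) · r(m · p, p · m) · t(m) · m, r(m · p, p · ((t(m) · m) · t(p)))) · p
Canonicalize subterm:  r(p · t(p) · s(m, m, p) · r(m · p, p · m) · t(m) · m, r(m · p, p · ((t(m) · m) · t(p))))  →  r(m · p · r(m · p, m · p) · s(m, m, p) · t(m) · t(p), r(m · p, m · p · t(m) · t(p)))
Sort arguments:  m · p · r(m · p · r(m · p, m · p) · s(m, m, p) · t(m) · t(p), r(m · p, m · p · t(m) · t(p))) · r(p, m) · t(p)

Answer: m · p · r(m · p · r(m · p, m · p) · s(m, m, p) · t(m) · t(p), r(m · p, m · p · t(m) · t(p))) · r(p, m) · t(p)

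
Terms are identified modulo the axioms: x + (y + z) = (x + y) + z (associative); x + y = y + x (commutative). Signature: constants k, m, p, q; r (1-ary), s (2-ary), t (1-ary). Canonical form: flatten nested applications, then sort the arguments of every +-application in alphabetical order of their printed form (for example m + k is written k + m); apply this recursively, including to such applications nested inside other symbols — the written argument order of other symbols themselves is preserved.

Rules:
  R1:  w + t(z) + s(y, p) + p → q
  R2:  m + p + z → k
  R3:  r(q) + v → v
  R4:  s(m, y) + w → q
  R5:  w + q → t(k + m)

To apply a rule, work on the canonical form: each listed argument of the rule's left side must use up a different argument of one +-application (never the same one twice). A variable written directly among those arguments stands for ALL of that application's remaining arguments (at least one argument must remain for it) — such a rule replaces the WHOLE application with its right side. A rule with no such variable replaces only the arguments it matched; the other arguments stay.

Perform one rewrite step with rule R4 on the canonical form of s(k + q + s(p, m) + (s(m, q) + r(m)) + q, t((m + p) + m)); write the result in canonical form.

Canonical form:  s(k + q + q + r(m) + s(m, q) + s(p, m), t(m + m + p))
Apply R4:  consuming s(m, q);  w := k + q + q + r(m) + s(p, m), y := q
Every leftover argument binds to the variable; the entire application is replaced.
Giving:  s(q, t(m + m + p))

Answer: s(q, t(m + m + p))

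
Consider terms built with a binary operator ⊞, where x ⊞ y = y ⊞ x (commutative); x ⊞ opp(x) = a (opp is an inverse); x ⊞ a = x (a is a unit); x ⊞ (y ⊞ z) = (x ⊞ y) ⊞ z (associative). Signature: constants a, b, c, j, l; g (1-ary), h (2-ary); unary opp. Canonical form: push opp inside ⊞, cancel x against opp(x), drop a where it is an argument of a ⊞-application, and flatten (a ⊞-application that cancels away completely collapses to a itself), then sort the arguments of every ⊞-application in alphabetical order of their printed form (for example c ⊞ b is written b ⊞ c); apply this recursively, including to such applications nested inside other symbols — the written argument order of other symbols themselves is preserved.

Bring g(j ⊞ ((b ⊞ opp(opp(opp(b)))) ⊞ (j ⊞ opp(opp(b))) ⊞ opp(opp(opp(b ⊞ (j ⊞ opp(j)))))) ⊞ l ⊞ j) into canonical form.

Work inside:  j ⊞ ((b ⊞ opp(opp(opp(b)))) ⊞ (j ⊞ opp(opp(b))) ⊞ opp(opp(opp(b ⊞ (j ⊞ opp(j)))))) ⊞ l ⊞ j
Push opp inside:  distribute opp over ⊞ and collapse double opp
Cancel inverse pairs:  b cancels
Combine occurrences:  j ⊞ j ⊞ j ⊞ l
Reassemble:  g(j ⊞ j ⊞ j ⊞ l)

Answer: g(j ⊞ j ⊞ j ⊞ l)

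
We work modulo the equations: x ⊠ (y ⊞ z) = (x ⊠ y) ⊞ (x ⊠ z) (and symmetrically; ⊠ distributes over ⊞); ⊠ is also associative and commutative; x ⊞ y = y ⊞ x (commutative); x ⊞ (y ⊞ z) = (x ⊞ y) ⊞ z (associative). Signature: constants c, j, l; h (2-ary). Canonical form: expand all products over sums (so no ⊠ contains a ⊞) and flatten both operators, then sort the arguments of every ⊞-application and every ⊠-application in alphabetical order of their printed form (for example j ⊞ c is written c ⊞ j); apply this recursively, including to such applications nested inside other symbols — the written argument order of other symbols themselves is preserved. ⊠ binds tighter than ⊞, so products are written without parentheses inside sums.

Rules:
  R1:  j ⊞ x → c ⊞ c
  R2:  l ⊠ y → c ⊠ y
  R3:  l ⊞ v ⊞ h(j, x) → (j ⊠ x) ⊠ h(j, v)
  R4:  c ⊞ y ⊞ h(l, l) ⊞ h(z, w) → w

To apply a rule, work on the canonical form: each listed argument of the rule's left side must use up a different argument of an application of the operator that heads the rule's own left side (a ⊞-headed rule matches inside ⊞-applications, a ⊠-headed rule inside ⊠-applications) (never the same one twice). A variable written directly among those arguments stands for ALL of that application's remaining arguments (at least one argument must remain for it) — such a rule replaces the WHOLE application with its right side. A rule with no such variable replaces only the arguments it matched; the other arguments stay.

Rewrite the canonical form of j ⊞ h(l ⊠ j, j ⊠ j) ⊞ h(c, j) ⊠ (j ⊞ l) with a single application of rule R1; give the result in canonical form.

Answer: c ⊞ c

Derivation:
Canonical form:  h(c, j) ⊠ j ⊞ h(c, j) ⊠ l ⊞ h(j ⊠ l, j ⊠ j) ⊞ j
Match R1:  consume j;  x := h(c, j) ⊠ j ⊞ h(c, j) ⊠ l ⊞ h(j ⊠ l, j ⊠ j)
The variable takes the whole remainder — replace the entire application.
Giving:  c ⊞ c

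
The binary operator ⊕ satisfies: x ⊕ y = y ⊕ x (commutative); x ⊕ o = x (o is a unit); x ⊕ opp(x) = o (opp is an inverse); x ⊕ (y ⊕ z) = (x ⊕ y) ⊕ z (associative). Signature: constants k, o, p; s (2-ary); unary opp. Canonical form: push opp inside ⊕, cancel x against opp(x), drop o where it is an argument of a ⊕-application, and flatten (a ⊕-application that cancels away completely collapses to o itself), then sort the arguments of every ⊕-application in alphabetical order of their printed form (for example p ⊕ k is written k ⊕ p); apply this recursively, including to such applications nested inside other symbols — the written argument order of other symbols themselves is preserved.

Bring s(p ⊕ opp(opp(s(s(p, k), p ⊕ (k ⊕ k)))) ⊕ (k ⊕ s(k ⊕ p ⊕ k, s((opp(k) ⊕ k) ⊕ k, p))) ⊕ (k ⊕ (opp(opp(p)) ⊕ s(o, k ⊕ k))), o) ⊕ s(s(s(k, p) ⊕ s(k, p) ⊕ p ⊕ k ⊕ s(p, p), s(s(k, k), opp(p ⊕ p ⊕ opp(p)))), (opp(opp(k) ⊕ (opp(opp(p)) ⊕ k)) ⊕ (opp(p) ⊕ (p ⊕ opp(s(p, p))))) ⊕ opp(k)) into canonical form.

Push opp inside:  distribute opp over ⊕ and collapse double opp
Collect terms:  s(k ⊕ k ⊕ p ⊕ p ⊕ s(k ⊕ k ⊕ p, s(k, p)) ⊕ s(o, k ⊕ k) ⊕ s(s(p, k), k ⊕ k ⊕ p), o) ⊕ s(s(k ⊕ p ⊕ s(k, p) ⊕ s(k, p) ⊕ s(p, p), s(s(k, k), opp(p))), opp(k) ⊕ opp(p) ⊕ opp(s(p, p)))

Answer: s(k ⊕ k ⊕ p ⊕ p ⊕ s(k ⊕ k ⊕ p, s(k, p)) ⊕ s(o, k ⊕ k) ⊕ s(s(p, k), k ⊕ k ⊕ p), o) ⊕ s(s(k ⊕ p ⊕ s(k, p) ⊕ s(k, p) ⊕ s(p, p), s(s(k, k), opp(p))), opp(k) ⊕ opp(p) ⊕ opp(s(p, p)))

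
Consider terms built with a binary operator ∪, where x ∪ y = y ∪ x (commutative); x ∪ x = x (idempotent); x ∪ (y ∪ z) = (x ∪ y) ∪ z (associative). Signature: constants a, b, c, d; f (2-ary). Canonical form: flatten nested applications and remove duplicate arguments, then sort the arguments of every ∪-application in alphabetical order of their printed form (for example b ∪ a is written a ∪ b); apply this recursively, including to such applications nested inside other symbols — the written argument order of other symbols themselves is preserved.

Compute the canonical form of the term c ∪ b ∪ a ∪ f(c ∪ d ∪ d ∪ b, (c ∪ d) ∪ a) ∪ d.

Simplify inside:  f(c ∪ d ∪ d ∪ b, (c ∪ d) ∪ a)  →  f(b ∪ c ∪ d, a ∪ c ∪ d)
Sort:  a ∪ b ∪ c ∪ d ∪ f(b ∪ c ∪ d, a ∪ c ∪ d)

Answer: a ∪ b ∪ c ∪ d ∪ f(b ∪ c ∪ d, a ∪ c ∪ d)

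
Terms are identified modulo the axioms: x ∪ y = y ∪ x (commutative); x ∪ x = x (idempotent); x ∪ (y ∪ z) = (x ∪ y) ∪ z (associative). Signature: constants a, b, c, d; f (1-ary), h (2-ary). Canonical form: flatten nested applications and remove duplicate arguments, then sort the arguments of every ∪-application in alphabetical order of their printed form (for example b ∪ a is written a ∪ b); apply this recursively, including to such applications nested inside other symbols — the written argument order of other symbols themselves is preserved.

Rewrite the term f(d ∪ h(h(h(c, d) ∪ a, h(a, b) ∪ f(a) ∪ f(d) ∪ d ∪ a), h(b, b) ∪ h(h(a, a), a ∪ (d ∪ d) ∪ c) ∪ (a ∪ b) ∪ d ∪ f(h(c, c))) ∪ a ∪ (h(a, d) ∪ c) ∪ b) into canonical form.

Answer: f(a ∪ b ∪ c ∪ d ∪ h(a, d) ∪ h(h(a ∪ h(c, d), a ∪ d ∪ f(a) ∪ f(d) ∪ h(a, b)), a ∪ b ∪ d ∪ f(h(c, c)) ∪ h(b, b) ∪ h(h(a, a), a ∪ c ∪ d)))

Derivation:
Focus inside:  d ∪ h(h(h(c, d) ∪ a, h(a, b) ∪ f(a) ∪ f(d) ∪ d ∪ a), h(b, b) ∪ h(h(a, a), a ∪ (d ∪ d) ∪ c) ∪ (a ∪ b) ∪ d ∪ f(h(c, c))) ∪ a ∪ (h(a, d) ∪ c) ∪ b
Merge nested applications:  d ∪ h(h(h(c, d) ∪ a, h(a, b) ∪ f(a) ∪ f(d) ∪ d ∪ a), h(b, b) ∪ h(h(a, a), a ∪ (d ∪ d) ∪ c) ∪ (a ∪ b) ∪ d ∪ f(h(c, c))) ∪ a ∪ h(a, d) ∪ c ∪ b
Simplify inside:  h(h(h(c, d) ∪ a, h(a, b) ∪ f(a) ∪ f(d) ∪ d ∪ a), h(b, b) ∪ h(h(a, a), a ∪ (d ∪ d) ∪ c) ∪ (a ∪ b) ∪ d ∪ f(h(c, c)))  →  h(h(a ∪ h(c, d), a ∪ d ∪ f(a) ∪ f(d) ∪ h(a, b)), a ∪ b ∪ d ∪ f(h(c, c)) ∪ h(b, b) ∪ h(h(a, a), a ∪ c ∪ d))
Order the arguments:  a ∪ b ∪ c ∪ d ∪ h(a, d) ∪ h(h(a ∪ h(c, d), a ∪ d ∪ f(a) ∪ f(d) ∪ h(a, b)), a ∪ b ∪ d ∪ f(h(c, c)) ∪ h(b, b) ∪ h(h(a, a), a ∪ c ∪ d))
Put back:  f(a ∪ b ∪ c ∪ d ∪ h(a, d) ∪ h(h(a ∪ h(c, d), a ∪ d ∪ f(a) ∪ f(d) ∪ h(a, b)), a ∪ b ∪ d ∪ f(h(c, c)) ∪ h(b, b) ∪ h(h(a, a), a ∪ c ∪ d)))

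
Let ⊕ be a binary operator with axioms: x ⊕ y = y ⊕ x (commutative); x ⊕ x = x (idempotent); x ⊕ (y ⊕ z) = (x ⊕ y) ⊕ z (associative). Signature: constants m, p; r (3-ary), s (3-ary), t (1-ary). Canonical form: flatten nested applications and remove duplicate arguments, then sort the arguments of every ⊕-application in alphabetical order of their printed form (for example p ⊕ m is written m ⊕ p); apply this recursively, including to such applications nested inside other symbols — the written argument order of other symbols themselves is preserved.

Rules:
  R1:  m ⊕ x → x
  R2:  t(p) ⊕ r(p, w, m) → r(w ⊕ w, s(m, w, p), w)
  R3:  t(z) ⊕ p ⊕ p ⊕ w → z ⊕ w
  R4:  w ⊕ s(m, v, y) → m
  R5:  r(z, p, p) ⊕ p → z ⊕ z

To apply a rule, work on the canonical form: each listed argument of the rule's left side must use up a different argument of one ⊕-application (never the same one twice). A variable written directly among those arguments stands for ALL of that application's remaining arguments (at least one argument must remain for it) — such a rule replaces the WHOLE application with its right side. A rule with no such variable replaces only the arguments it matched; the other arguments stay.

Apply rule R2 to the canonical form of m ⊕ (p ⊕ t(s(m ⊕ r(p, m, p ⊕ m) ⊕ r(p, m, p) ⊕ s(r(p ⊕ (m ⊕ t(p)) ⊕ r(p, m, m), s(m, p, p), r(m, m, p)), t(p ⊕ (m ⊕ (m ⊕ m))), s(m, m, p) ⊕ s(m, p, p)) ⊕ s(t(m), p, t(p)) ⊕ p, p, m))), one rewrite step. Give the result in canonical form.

Answer: m ⊕ p ⊕ t(s(m ⊕ p ⊕ r(p, m, m ⊕ p) ⊕ r(p, m, p) ⊕ s(r(m ⊕ p ⊕ r(m, s(m, m, p), m), s(m, p, p), r(m, m, p)), t(m ⊕ p), s(m, m, p) ⊕ s(m, p, p)) ⊕ s(t(m), p, t(p)), p, m))

Derivation:
Canonical form:  m ⊕ p ⊕ t(s(m ⊕ p ⊕ r(p, m, m ⊕ p) ⊕ r(p, m, p) ⊕ s(r(m ⊕ p ⊕ r(p, m, m) ⊕ t(p), s(m, p, p), r(m, m, p)), t(m ⊕ p), s(m, m, p) ⊕ s(m, p, p)) ⊕ s(t(m), p, t(p)), p, m))
Match R2:  consume r(p, m, m), t(p);  w := m
New term:  m ⊕ p ⊕ t(s(m ⊕ p ⊕ r(p, m, m ⊕ p) ⊕ r(p, m, p) ⊕ s(r(m ⊕ p ⊕ r(m, s(m, m, p), m), s(m, p, p), r(m, m, p)), t(m ⊕ p), s(m, m, p) ⊕ s(m, p, p)) ⊕ s(t(m), p, t(p)), p, m))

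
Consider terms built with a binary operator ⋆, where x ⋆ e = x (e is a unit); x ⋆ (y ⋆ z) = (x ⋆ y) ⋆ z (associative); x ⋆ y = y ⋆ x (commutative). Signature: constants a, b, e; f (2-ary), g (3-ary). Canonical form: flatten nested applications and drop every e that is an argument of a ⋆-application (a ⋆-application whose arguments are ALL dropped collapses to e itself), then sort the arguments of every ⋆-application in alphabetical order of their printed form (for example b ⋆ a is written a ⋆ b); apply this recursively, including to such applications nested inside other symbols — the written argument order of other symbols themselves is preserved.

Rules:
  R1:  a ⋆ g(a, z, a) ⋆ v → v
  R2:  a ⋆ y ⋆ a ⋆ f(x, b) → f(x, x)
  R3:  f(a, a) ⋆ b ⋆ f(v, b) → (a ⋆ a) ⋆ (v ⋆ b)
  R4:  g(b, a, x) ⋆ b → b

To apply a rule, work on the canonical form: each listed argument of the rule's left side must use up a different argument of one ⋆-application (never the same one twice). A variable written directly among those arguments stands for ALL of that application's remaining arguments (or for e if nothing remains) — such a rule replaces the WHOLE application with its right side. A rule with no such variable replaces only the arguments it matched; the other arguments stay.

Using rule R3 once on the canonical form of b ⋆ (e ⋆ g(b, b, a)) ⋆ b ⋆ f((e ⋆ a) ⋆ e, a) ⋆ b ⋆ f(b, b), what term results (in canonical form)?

Answer: a ⋆ a ⋆ b ⋆ b ⋆ b ⋆ b ⋆ g(b, b, a)

Derivation:
Canonical form:  b ⋆ b ⋆ b ⋆ f(a, a) ⋆ f(b, b) ⋆ g(b, b, a)
Match R3:  consume b, f(a, a), f(b, b);  v := b
New term:  a ⋆ a ⋆ b ⋆ b ⋆ b ⋆ b ⋆ g(b, b, a)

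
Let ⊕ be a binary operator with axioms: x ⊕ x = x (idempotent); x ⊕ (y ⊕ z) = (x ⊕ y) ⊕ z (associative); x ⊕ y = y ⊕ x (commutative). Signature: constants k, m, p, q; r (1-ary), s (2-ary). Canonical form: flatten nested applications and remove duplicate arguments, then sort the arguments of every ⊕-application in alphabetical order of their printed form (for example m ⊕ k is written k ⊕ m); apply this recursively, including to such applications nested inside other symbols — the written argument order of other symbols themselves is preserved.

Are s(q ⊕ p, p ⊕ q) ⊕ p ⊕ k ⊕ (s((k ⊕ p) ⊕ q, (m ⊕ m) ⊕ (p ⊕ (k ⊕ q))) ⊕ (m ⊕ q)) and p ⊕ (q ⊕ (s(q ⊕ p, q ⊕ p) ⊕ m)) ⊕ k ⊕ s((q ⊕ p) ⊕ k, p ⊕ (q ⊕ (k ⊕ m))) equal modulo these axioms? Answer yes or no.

Answer: yes — both canonical forms are k ⊕ m ⊕ p ⊕ q ⊕ s(k ⊕ p ⊕ q, k ⊕ m ⊕ p ⊕ q) ⊕ s(p ⊕ q, p ⊕ q)

Derivation:
Left:  s(q ⊕ p, p ⊕ q) ⊕ p ⊕ k ⊕ (s((k ⊕ p) ⊕ q, (m ⊕ m) ⊕ (p ⊕ (k ⊕ q))) ⊕ (m ⊕ q))
  Un-nest:  s(q ⊕ p, p ⊕ q) ⊕ p ⊕ k ⊕ s((k ⊕ p) ⊕ q, (m ⊕ m) ⊕ (p ⊕ (k ⊕ q))) ⊕ m ⊕ q
  Simplify inside:  s(q ⊕ p, p ⊕ q)  →  s(p ⊕ q, p ⊕ q)
  Simplify inside:  s((k ⊕ p) ⊕ q, (m ⊕ m) ⊕ (p ⊕ (k ⊕ q)))  →  s(k ⊕ p ⊕ q, k ⊕ m ⊕ p ⊕ q)
  Sort:  k ⊕ m ⊕ p ⊕ q ⊕ s(k ⊕ p ⊕ q, k ⊕ m ⊕ p ⊕ q) ⊕ s(p ⊕ q, p ⊕ q)
Right:  p ⊕ (q ⊕ (s(q ⊕ p, q ⊕ p) ⊕ m)) ⊕ k ⊕ s((q ⊕ p) ⊕ k, p ⊕ (q ⊕ (k ⊕ m)))
  Un-nest:  p ⊕ q ⊕ s(q ⊕ p, q ⊕ p) ⊕ m ⊕ k ⊕ s((q ⊕ p) ⊕ k, p ⊕ (q ⊕ (k ⊕ m)))
  Inside:  s(q ⊕ p, q ⊕ p)  →  s(p ⊕ q, p ⊕ q)
  Simplify inside:  s((q ⊕ p) ⊕ k, p ⊕ (q ⊕ (k ⊕ m)))  →  s(k ⊕ p ⊕ q, k ⊕ m ⊕ p ⊕ q)
  Order the arguments:  k ⊕ m ⊕ p ⊕ q ⊕ s(k ⊕ p ⊕ q, k ⊕ m ⊕ p ⊕ q) ⊕ s(p ⊕ q, p ⊕ q)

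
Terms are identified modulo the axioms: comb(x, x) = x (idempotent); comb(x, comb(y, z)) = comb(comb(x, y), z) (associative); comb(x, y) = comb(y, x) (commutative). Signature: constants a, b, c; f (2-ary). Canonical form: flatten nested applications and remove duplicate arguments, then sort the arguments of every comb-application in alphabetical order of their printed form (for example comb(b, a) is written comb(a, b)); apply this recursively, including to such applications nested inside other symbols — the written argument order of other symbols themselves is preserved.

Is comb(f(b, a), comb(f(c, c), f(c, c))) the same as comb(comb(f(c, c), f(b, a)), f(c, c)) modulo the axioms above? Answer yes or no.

Left:  comb(f(b, a), comb(f(c, c), f(c, c)))
  Flatten:  comb(f(b, a), f(c, c), f(c, c))
  Drop duplicates:  drop duplicate f(c, c)
  Sort arguments:  comb(f(b, a), f(c, c))
Right:  comb(comb(f(c, c), f(b, a)), f(c, c))
  Merge nested applications:  comb(f(c, c), f(b, a), f(c, c))
  Idempotence:  drop duplicate f(c, c)
  Sort arguments:  comb(f(b, a), f(c, c))

Answer: yes — both canonical forms are comb(f(b, a), f(c, c))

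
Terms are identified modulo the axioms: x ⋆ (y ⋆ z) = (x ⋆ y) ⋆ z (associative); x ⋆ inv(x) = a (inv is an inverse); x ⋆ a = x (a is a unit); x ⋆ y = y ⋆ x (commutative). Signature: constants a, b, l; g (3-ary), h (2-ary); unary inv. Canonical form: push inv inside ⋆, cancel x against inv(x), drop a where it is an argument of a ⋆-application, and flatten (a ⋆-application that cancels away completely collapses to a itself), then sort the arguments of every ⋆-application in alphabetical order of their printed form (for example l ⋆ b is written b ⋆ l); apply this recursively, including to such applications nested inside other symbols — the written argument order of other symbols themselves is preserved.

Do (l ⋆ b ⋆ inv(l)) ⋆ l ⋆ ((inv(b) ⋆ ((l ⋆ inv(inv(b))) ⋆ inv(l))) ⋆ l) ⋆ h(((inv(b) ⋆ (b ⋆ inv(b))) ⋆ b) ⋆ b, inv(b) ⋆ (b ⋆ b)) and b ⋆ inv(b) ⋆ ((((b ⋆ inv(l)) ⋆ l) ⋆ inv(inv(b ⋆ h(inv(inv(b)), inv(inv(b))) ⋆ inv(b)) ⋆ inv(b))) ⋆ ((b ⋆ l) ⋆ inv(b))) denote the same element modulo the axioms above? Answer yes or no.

Answer: no — b ⋆ h(b, b) ⋆ l ⋆ l vs b ⋆ b ⋆ h(b, b) ⋆ l

Derivation:
Left:  (l ⋆ b ⋆ inv(l)) ⋆ l ⋆ ((inv(b) ⋆ ((l ⋆ inv(inv(b))) ⋆ inv(l))) ⋆ l) ⋆ h(((inv(b) ⋆ (b ⋆ inv(b))) ⋆ b) ⋆ b, inv(b) ⋆ (b ⋆ b))
  Push inv inside:  distribute inv over ⋆ and collapse double inv
  Collect terms:  l ⋆ l ⋆ b ⋆ h(b, b)
  Order the arguments:  b ⋆ h(b, b) ⋆ l ⋆ l
Right:  b ⋆ inv(b) ⋆ ((((b ⋆ inv(l)) ⋆ l) ⋆ inv(inv(b ⋆ h(inv(inv(b)), inv(inv(b))) ⋆ inv(b)) ⋆ inv(b))) ⋆ ((b ⋆ l) ⋆ inv(b)))
  Push inv inside:  distribute inv over ⋆ and collapse double inv
  Collect:  b ⋆ b ⋆ l ⋆ h(b, b)
  Order the arguments:  b ⋆ b ⋆ h(b, b) ⋆ l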